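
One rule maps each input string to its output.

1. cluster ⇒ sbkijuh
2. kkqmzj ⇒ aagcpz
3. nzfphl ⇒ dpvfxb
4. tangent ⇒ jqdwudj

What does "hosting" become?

xeijydw

Looking at the pairs, the operation is to shift every letter 10 places backward in the alphabet (wrapping around).
Doing the same to "hosting": "xeijydw".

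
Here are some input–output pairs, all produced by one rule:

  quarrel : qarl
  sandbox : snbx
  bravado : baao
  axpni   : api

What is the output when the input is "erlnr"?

elr

Each output is the input with this applied: keep every other character starting from the first (positions 1st, 3rd, 5th, ...).
Applying that to "erlnr" gives "elr".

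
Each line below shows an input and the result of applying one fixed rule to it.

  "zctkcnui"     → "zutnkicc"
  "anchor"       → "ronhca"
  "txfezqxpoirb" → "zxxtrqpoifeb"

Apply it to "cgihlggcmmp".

What's happening: sort the characters into reverse alphabetical order.
"cgihlggcmmp" → "pmmlihgggcc".

pmmlihgggcc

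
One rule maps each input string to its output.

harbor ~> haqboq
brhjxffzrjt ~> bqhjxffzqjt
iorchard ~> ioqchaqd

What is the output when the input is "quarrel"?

Rule — replace every "r" with "q".
"quarrel" → "quaqqel".

quaqqel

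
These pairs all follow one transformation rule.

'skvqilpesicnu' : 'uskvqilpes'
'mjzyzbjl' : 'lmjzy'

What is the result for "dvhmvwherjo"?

The transformation: move the last character to the front, then delete the last 3 characters.
For "dvhmvwherjo" the result is "odvhmvwh".

odvhmvwh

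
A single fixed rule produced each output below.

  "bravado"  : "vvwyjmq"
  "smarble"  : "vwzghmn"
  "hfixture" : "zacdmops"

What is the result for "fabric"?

vwxadm

The pattern: sort the characters into alphabetical order, then shift every letter 5 places backward in the alphabet (wrapping around).
Starting from "fabric": after the first operation, "abcfir"; after the second, "vwxadm".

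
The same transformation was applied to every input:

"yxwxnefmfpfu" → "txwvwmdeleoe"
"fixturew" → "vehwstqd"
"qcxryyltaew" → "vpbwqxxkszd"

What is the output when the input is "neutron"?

Looking at the pairs, the operation is to move the last character to the front, then shift every letter 1 place backward in the alphabet (wrapping around).
For "neutron", step one produces "nneutro"; step two turns that into "mmdtsqn".

mmdtsqn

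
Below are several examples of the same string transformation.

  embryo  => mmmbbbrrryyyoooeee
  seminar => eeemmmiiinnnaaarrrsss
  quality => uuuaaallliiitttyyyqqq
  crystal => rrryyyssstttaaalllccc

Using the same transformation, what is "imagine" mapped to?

mmmaaagggiiinnneeeiii

What's happening: repeat every character 3 times, then move the first 3 characters to the end (rotate left by 3).
For "imagine", step one produces "iiimmmaaagggiiinnneee"; step two turns that into "mmmaaagggiiinnneeeiii".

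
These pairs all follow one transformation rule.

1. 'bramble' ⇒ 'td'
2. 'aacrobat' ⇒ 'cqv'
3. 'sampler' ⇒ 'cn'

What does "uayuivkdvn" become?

ckf

The rule is to keep one character in every 3, starting at position 2 (positions 2nd, 5th, 8th, ...), then shift every letter 2 places forward in the alphabet (wrapping around).
Working it through for "uayuivkdvn": intermediate "aid", final "ckf".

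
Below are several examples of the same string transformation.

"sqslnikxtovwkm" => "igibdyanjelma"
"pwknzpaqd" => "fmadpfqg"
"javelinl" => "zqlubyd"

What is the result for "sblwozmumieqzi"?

The pattern: delete the last character, then shift every letter 10 places backward in the alphabet (wrapping around).
Applying both steps to "sblwozmumieqzi": "sblwozmumieqz", then "irbmepckcyugp".

irbmepckcyugp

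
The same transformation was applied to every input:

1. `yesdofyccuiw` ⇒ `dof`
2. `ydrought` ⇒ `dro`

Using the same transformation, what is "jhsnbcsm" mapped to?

The rule is to swap the front and back halves of the string, then keep only the last 3 characters.
For "jhsnbcsm", step one produces "bcsmjhsn"; step two turns that into "hsn".

hsn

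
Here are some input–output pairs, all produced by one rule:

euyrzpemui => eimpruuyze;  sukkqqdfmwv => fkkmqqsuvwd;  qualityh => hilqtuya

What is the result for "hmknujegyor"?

ghjkmnoruye

The transformation: sort the characters into alphabetical order, then move the first character to the end.
"hmknujegyor" → "ghjkmnoruye".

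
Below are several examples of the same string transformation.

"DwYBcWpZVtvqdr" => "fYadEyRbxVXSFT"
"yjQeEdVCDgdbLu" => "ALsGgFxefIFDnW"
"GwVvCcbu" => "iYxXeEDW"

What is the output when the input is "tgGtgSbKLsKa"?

Rule — shift every letter 2 places forward in the alphabet (wrapping around), then flip the case of every letter.
Applying both steps to "tgGtgSbKLsKa": "viIviUdMNuMc", then "VIiVIuDmnUmC".

VIiVIuDmnUmC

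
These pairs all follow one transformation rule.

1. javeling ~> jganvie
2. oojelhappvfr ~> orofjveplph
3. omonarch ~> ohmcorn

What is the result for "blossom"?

bmloos

Looking at the pairs, the operation is to take characters alternately from the front and the back (1st, last, 2nd, 2nd-last, ...), then delete the last character.
For "blossom", step one produces "bmlooss"; step two turns that into "bmloos".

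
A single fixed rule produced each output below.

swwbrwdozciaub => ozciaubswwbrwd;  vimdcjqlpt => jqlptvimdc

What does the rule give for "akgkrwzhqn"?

In each case the input is transformed by: swap the front and back halves of the string.
"akgkrwzhqn" → "wzhqnakgkr".

wzhqnakgkr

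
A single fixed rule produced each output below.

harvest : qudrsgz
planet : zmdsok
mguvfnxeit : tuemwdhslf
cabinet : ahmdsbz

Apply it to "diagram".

Rule — move the first 2 characters to the end (rotate left by 2), then shift every letter 1 place backward in the alphabet (wrapping around).
"diagram" → "agramdi" → "zfqzlch".

zfqzlch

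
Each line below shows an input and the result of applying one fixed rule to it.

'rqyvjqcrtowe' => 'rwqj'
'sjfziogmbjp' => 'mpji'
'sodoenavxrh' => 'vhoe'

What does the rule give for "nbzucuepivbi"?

pbbc

Rule — keep one character in every 3, starting at position 2 (positions 2nd, 5th, 8th, ...), then move the first 2 characters to the end (rotate left by 2).
Applying both steps to "nbzucuepivbi": "bcpb", then "pbbc".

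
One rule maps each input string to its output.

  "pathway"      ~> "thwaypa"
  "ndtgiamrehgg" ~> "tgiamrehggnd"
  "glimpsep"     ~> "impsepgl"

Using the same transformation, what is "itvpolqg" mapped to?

The pattern: move the first 2 characters to the end (rotate left by 2).
So "itvpolqg" becomes "vpolqgit".

vpolqgit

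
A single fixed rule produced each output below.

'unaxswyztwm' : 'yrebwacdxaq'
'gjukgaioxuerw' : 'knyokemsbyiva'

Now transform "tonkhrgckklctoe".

xsrolvkgoopgxsi

Each output is the input with this applied: shift every letter 4 places forward in the alphabet (wrapping around).
So "tonkhrgckklctoe" becomes "xsrolvkgoopgxsi".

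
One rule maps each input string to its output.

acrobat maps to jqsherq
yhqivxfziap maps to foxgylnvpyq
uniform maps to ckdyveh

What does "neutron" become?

The rule is to move the last character to the front, then shift every letter 10 places backward in the alphabet (wrapping around).
For "neutron", step one produces "nneutro"; step two turns that into "ddukjhe".
(Check on "yhqivxfziap": → "pyhqivxfzia" → "foxgylnvpyq" ✓)

ddukjhe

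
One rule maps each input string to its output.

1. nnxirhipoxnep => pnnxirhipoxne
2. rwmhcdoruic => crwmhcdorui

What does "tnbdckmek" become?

ktnbdckme

What's happening: move the last character to the front.
On "tnbdckmek" that produces "ktnbdckme".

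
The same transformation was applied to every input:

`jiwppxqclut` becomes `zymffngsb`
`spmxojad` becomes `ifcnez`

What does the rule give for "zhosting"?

Rule — shift every letter 10 places backward in the alphabet (wrapping around), then delete the last 2 characters.
Working it through for "zhosting": intermediate "pxeijydw", final "pxeijy".

pxeijy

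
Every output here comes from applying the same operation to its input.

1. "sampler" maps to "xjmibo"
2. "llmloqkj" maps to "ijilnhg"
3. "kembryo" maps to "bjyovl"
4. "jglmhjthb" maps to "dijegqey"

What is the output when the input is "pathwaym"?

xqetxvj

What's happening: delete the first character, then shift every letter 3 places backward in the alphabet (wrapping around).
On "pathwaym" that produces "xqetxvj".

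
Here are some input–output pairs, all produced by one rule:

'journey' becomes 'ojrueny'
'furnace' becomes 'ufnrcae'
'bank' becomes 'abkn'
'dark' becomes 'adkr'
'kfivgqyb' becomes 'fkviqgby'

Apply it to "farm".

The rule is to swap each adjacent pair of characters (1↔2, 3↔4, ...).
Doing the same to "farm": "afmr".

afmr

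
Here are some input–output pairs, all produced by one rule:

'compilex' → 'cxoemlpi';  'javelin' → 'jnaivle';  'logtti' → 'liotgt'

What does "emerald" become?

What's happening: take characters alternately from the front and the back (1st, last, 2nd, 2nd-last, ...).
So "emerald" becomes "edmlear".

edmlear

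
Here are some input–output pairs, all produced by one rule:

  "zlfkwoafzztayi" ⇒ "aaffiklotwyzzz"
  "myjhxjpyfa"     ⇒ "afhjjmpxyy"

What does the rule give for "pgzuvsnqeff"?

effgnpqsuvz

The rule is to sort the characters into alphabetical order.
Applying that to "pgzuvsnqeff" gives "effgnpqsuvz".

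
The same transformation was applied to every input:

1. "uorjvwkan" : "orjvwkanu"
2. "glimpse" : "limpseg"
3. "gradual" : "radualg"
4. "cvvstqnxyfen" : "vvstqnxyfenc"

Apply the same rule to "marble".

arblem

Looking at the pairs, the operation is to move the first character to the end.
So "marble" becomes "arblem".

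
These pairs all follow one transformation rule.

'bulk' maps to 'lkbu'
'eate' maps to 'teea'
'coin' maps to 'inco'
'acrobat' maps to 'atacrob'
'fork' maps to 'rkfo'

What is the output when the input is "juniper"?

The rule is to move the last 2 characters to the front (rotate right by 2).
"juniper" → "erjunip".

erjunip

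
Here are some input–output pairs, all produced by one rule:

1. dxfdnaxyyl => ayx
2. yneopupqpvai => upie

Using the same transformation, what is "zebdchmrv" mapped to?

hvb

Looking at the pairs, the operation is to move the first 3 characters to the end (rotate left by 3), then keep one character in every 3, starting at position 3 (positions 3rd, 6th, 9th, ...).
On "zebdchmrv": the first step gives "dchmrvzeb", and the second then gives "hvb".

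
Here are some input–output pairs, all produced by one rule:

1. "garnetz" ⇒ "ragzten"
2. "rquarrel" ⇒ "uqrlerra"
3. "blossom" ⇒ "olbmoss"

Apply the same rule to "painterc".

Looking at the pairs, the operation is to reverse the string, then move the last 3 characters to the front (rotate right by 3).
"painterc" → "iapcretn".

iapcretn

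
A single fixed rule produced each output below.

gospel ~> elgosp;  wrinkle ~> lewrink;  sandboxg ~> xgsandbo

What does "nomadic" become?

icnomad

What's happening: move the last 2 characters to the front (rotate right by 2).
Applying that to "nomadic" gives "icnomad".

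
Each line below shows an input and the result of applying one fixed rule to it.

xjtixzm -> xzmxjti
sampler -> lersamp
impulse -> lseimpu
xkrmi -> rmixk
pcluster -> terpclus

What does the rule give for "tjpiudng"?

Rule — move the last 3 characters to the front (rotate right by 3).
Doing the same to "tjpiudng": "dngtjpiu".

dngtjpiu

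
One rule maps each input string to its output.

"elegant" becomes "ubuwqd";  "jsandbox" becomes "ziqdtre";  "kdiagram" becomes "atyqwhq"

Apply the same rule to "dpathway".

tfqjxmq

The pattern: delete the last character, then shift every letter 10 places backward in the alphabet (wrapping around).
Working it through for "dpathway": intermediate "dpathwa", final "tfqjxmq".
(Check on "elegant": → "elegan" → "ubuwqd" ✓)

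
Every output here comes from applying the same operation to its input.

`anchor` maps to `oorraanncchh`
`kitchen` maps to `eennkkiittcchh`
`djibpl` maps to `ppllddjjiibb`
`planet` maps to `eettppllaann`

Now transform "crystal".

aallccrryysstt

Looking at the pairs, the operation is to move the last 2 characters to the front (rotate right by 2), then double every character.
So "crystal" becomes "aallccrryysstt".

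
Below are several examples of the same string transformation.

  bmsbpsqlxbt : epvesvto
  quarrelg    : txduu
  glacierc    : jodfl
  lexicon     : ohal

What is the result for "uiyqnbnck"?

Rule — shift every letter 3 places forward in the alphabet (wrapping around), then delete the last 3 characters.
On "uiyqnbnck": the first step gives "xlbtqeqfn", and the second then gives "xlbtqe".
(Check on "quarrelg": → "txduuhoj" → "txduu" ✓)

xlbtqe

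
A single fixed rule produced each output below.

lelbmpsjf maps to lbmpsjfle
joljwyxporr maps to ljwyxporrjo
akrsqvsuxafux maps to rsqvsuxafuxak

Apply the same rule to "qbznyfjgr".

What's happening: move the first 2 characters to the end (rotate left by 2).
So "qbznyfjgr" becomes "znyfjgrqb".

znyfjgrqb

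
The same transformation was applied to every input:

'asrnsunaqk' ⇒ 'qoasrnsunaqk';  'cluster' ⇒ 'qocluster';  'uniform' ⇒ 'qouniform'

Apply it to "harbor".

qoharbor

What's happening: prepend "qo".
Doing the same to "harbor": "qoharbor".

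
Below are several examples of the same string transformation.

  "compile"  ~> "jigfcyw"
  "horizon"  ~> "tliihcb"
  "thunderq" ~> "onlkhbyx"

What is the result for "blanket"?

nhfeyvu

The rule is to sort the characters into reverse alphabetical order, then shift every letter 6 places backward in the alphabet (wrapping around).
On "blanket": the first step gives "tnlkeba", and the second then gives "nhfeyvu".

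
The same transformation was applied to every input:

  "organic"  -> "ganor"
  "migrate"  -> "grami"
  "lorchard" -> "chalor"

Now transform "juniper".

nipju

The pattern: delete the last 2 characters, then move the last 3 characters to the front (rotate right by 3).
So "juniper" becomes "nipju".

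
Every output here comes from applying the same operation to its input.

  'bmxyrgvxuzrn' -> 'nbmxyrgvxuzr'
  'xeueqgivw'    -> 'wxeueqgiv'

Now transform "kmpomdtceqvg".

In each case the input is transformed by: move the last character to the front.
Doing the same to "kmpomdtceqvg": "gkmpomdtceqv".

gkmpomdtceqv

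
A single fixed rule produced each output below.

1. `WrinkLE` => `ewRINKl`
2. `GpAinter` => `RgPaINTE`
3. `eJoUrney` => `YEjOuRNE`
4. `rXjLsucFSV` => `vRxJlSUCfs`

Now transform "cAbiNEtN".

The transformation: move the last character to the front, then flip the case of every letter.
On "cAbiNEtN": the first step gives "NcAbiNEt", and the second then gives "nCaBIneT".

nCaBIneT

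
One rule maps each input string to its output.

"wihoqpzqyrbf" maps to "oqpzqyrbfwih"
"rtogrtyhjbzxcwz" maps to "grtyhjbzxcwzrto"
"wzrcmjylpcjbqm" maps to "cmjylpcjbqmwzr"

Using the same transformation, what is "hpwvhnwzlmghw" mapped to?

The pattern: move the first 3 characters to the end (rotate left by 3).
Applying that to "hpwvhnwzlmghw" gives "vhnwzlmghwhpw".

vhnwzlmghwhpw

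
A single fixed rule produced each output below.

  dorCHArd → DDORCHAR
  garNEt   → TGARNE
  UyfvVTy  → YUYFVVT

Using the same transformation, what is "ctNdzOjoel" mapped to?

LCTNDZOJOE

In each case the input is transformed by: move the last character to the front, then convert every letter to uppercase.
Starting from "ctNdzOjoel": after the first operation, "lctNdzOjoe"; after the second, "LCTNDZOJOE".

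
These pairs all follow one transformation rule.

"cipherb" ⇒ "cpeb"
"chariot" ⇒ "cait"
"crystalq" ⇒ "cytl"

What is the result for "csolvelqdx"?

The rule is to keep every other character starting from the first (positions 1st, 3rd, 5th, ...).
For "csolvelqdx" the result is "covld".

covld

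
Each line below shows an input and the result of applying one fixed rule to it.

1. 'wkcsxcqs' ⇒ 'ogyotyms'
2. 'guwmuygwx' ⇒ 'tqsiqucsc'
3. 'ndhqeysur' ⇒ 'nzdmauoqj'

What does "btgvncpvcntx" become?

tpcrjylryjpx

What's happening: shift every letter 4 places backward in the alphabet (wrapping around), then swap the first and last characters.
Starting from "btgvncpvcntx": after the first operation, "xpcrjylryjpt"; after the second, "tpcrjylryjpx".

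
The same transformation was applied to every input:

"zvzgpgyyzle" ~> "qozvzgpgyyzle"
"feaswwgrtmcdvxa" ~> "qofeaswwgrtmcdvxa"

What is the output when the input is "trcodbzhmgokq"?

Each output is the input with this applied: prepend "qo".
For "trcodbzhmgokq" the result is "qotrcodbzhmgokq".

qotrcodbzhmgokq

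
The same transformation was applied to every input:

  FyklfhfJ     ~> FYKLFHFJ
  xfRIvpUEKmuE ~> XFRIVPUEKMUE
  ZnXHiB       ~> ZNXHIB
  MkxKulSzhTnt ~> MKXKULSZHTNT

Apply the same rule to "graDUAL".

GRADUAL

What's happening: convert every letter to uppercase.
"graDUAL" → "GRADUAL".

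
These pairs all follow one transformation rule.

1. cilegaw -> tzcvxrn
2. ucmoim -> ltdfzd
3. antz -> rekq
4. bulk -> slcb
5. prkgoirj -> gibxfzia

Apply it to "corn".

tfie

The rule is to shift every letter 9 places backward in the alphabet (wrapping around).
So "corn" becomes "tfie".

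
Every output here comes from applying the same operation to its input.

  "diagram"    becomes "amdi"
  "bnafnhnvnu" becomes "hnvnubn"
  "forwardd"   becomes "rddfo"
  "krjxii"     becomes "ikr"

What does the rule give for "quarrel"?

elqu

The pattern: move the first 2 characters to the end (rotate left by 2), then delete the first 3 characters.
On "quarrel": the first step gives "arrelqu", and the second then gives "elqu".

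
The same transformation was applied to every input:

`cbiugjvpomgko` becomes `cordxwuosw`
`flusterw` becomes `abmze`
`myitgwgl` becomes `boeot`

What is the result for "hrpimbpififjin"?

qujxqnqnrqv

What's happening: delete the first 3 characters, then shift every letter 8 places forward in the alphabet (wrapping around).
Working it through for "hrpimbpififjin": intermediate "imbpififjin", final "qujxqnqnrqv".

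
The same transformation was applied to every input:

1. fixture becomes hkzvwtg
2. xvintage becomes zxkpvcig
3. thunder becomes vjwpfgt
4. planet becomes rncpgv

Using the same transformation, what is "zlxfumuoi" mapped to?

bnzhwowqk

Rule — shift every letter 2 places forward in the alphabet (wrapping around).
So "zlxfumuoi" becomes "bnzhwowqk".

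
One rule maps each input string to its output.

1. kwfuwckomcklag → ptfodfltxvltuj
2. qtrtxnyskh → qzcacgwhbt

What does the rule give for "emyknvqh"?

qnvhtwez

Rule — move the last character to the front, then shift every letter 9 places forward in the alphabet (wrapping around).
Working it through for "emyknvqh": intermediate "hemyknvq", final "qnvhtwez".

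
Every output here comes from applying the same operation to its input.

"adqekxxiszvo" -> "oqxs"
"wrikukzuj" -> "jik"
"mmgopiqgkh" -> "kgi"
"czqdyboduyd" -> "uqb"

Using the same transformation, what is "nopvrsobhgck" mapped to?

Rule — keep one character in every 3, starting at position 3 (positions 3rd, 6th, 9th, ...), then move the last character to the front.
For "nopvrsobhgck", step one produces "pshk"; step two turns that into "kpsh".
(Check on "mmgopiqgkh": → "gik" → "kgi" ✓)

kpsh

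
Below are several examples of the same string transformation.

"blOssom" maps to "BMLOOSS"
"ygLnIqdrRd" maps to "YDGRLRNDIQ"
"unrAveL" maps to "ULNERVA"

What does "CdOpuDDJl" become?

What's happening: take characters alternately from the front and the back (1st, last, 2nd, 2nd-last, ...), then convert every letter to uppercase.
"CdOpuDDJl" → "CldJODpDu" → "CLDJODPDU".

CLDJODPDU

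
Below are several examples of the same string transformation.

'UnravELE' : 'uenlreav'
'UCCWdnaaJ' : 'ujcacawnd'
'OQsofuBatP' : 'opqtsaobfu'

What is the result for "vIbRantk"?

What's happening: take characters alternately from the front and the back (1st, last, 2nd, 2nd-last, ...), then convert every letter to lowercase.
Working it through for "vIbRantk": intermediate "vkItbnRa", final "vkitbnra".
(Check on "OQsofuBatP": → "OPQtsaoBfu" → "opqtsaobfu" ✓)

vkitbnra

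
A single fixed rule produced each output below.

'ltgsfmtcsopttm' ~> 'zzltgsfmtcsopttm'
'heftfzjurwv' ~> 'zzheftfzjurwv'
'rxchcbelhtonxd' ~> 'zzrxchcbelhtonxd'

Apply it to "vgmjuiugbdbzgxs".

zzvgmjuiugbdbzgxs

The pattern: prepend "zz".
"vgmjuiugbdbzgxs" → "zzvgmjuiugbdbzgxs".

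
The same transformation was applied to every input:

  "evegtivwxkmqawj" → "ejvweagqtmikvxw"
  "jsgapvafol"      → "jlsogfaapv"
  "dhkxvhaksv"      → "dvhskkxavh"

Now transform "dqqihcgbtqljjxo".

doqxqjijhlcqgtb

The pattern: take characters alternately from the front and the back (1st, last, 2nd, 2nd-last, ...).
So "dqqihcgbtqljjxo" becomes "doqxqjijhlcqgtb".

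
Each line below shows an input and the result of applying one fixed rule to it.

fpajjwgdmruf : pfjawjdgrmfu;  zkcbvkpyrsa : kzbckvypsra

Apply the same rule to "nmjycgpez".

mnyjgcepz

The transformation: swap each adjacent pair of characters (1↔2, 3↔4, ...).
"nmjycgpez" → "mnyjgcepz".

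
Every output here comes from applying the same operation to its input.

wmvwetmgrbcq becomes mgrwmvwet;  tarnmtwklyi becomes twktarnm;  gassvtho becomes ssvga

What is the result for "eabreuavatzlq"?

vateabreua

The transformation: delete the last 3 characters, then move the last 3 characters to the front (rotate right by 3).
Starting from "eabreuavatzlq": after the first operation, "eabreuavat"; after the second, "vateabreua".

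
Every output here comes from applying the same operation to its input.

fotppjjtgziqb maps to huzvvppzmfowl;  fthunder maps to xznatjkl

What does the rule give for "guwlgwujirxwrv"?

Rule — swap the first and last characters, then shift every letter 6 places forward in the alphabet (wrapping around).
Working it through for "guwlgwujirxwrv": intermediate "vuwlgwujirxwrg", final "bacrmcapoxdcxm".

bacrmcapoxdcxm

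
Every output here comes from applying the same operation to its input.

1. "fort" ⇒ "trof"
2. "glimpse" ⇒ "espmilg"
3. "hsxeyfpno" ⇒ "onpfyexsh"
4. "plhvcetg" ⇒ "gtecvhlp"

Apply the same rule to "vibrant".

In each case the input is transformed by: reverse the string.
Applying that to "vibrant" gives "tnarbiv".

tnarbiv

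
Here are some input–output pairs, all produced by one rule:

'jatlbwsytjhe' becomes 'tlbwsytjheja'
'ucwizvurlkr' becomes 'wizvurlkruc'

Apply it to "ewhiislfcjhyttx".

hiislfcjhyttxew

The transformation: move the first 2 characters to the end (rotate left by 2).
Doing the same to "ewhiislfcjhyttx": "hiislfcjhyttxew".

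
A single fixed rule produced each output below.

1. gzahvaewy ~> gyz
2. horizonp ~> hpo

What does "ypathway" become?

yyp

The transformation: take characters alternately from the front and the back (1st, last, 2nd, 2nd-last, ...), then keep only the first 3 characters.
"ypathway" → "yypaawth" → "yyp".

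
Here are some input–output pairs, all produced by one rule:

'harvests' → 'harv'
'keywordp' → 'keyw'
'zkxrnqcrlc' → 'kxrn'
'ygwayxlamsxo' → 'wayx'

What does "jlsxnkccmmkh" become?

sxnk

Rule — swap the front and back halves of the string, then keep only the last 4 characters.
"jlsxnkccmmkh" → "ccmmkhjlsxnk" → "sxnk".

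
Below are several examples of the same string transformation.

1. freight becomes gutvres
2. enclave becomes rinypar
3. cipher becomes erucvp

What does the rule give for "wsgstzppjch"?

Looking at the pairs, the operation is to reverse the string, then shift every letter 13 places forward in the alphabet (wrapping around) — i.e. ROT13.
Working it through for "wsgstzppjch": intermediate "hcjppztsgsw", final "upwccmgftfj".

upwccmgftfj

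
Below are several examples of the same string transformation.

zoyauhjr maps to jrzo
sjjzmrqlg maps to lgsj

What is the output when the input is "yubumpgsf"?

Looking at the pairs, the operation is to move the first 2 characters to the end (rotate left by 2), then keep only the last 4 characters.
"yubumpgsf" → "bumpgsfyu" → "sfyu".

sfyu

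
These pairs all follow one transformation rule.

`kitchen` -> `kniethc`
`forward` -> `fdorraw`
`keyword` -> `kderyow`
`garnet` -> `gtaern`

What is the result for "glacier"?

grleaic

Looking at the pairs, the operation is to take characters alternately from the front and the back (1st, last, 2nd, 2nd-last, ...).
"glacier" → "grleaic".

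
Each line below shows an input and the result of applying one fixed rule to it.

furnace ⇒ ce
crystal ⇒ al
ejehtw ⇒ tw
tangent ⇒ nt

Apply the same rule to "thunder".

What's happening: keep only the last 2 characters.
On "thunder" that produces "er".

er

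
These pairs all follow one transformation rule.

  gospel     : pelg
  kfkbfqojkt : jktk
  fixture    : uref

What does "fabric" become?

ricf

The rule is to move the last 3 characters to the front (rotate right by 3), then keep only the first 4 characters.
Applying both steps to "fabric": "ricfab", then "ricf".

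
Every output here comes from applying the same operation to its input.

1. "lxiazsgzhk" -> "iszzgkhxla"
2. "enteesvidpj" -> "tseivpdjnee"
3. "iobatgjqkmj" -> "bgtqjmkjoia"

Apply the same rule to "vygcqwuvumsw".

gwqvumuwsyvc

Looking at the pairs, the operation is to swap each adjacent pair of characters (1↔2, 3↔4, ...), then move the first 3 characters to the end (rotate left by 3).
On "vygcqwuvumsw": the first step gives "yvcgwqvumuws", and the second then gives "gwqvumuwsyvc".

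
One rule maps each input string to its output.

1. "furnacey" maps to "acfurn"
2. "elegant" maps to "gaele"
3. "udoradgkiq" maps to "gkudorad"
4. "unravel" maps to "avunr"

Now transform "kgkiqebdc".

Looking at the pairs, the operation is to delete the last 2 characters, then move the last 2 characters to the front (rotate right by 2).
Starting from "kgkiqebdc": after the first operation, "kgkiqeb"; after the second, "ebkgkiq".

ebkgkiq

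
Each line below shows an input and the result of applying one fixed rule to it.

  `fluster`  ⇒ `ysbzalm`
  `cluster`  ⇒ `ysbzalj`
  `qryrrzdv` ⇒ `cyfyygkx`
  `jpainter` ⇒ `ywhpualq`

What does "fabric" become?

Looking at the pairs, the operation is to swap the first and last characters, then shift every letter 7 places forward in the alphabet (wrapping around).
For "fabric", step one produces "cabrif"; step two turns that into "jhiypm".

jhiypm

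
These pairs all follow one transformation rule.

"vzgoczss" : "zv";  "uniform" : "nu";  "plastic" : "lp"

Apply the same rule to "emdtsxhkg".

Each output is the input with this applied: reverse the string, then keep only the last 2 characters.
Working it through for "emdtsxhkg": intermediate "gkhxstdme", final "me".

me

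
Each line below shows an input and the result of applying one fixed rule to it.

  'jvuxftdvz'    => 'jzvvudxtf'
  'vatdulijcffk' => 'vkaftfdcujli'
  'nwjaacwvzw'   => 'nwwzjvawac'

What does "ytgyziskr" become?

yrtkgsyiz

In each case the input is transformed by: take characters alternately from the front and the back (1st, last, 2nd, 2nd-last, ...).
Doing the same to "ytgyziskr": "yrtkgsyiz".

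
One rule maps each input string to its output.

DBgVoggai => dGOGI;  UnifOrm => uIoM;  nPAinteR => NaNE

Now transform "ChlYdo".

In each case the input is transformed by: keep every other character starting from the first (positions 1st, 3rd, 5th, ...), then flip the case of every letter.
Applying both steps to "ChlYdo": "Cld", then "cLD".

cLD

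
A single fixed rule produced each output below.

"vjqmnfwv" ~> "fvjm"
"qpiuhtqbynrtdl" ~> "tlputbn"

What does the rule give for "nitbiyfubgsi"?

The transformation: keep every other character starting from the second (positions 2nd, 4th, 6th, ...), then move the last 2 characters to the front (rotate right by 2).
On "nitbiyfubgsi": the first step gives "ibyugi", and the second then gives "giibyu".

giibyu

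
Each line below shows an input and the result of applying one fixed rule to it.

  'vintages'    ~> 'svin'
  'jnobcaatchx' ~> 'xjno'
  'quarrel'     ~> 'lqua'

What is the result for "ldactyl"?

The transformation: move the first 3 characters to the end (rotate left by 3), then keep only the last 4 characters.
For "ldactyl", step one produces "ctyllda"; step two turns that into "llda".

llda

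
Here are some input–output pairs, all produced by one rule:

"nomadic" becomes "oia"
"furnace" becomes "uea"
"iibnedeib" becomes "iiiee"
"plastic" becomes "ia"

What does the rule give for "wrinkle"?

Each output is the input with this applied: sort the characters into reverse alphabetical order, then keep only the vowels.
Applying both steps to "wrinkle": "wrnlkie", then "ie".
(Check on "plastic": → "tsplica" → "ia" ✓)

ie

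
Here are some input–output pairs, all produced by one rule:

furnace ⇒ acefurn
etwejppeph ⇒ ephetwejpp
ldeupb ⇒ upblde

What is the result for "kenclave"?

avekencl

Looking at the pairs, the operation is to move the last 3 characters to the front (rotate right by 3).
"kenclave" → "avekencl".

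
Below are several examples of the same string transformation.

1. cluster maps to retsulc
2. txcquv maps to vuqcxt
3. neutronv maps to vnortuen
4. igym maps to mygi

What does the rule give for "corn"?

nroc

Looking at the pairs, the operation is to reverse the string.
On "corn" that produces "nroc".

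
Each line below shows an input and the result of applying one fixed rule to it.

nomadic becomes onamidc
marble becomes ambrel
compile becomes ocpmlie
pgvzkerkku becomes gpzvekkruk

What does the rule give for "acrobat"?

What's happening: swap each adjacent pair of characters (1↔2, 3↔4, ...).
So "acrobat" becomes "caorabt".

caorabt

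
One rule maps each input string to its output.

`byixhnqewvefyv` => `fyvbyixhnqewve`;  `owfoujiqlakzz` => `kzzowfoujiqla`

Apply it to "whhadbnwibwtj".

wtjwhhadbnwib

Looking at the pairs, the operation is to move the last 3 characters to the front (rotate right by 3).
On "whhadbnwibwtj" that produces "wtjwhhadbnwib".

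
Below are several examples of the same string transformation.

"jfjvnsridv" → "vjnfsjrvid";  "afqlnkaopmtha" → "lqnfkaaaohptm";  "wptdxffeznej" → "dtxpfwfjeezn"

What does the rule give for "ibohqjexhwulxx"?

hoqbjiexxxhlwu

In each case the input is transformed by: move the first 3 characters to the end (rotate left by 3), then take characters alternately from the front and the back (1st, last, 2nd, 2nd-last, ...).
"ibohqjexhwulxx" → "hqjexhwulxxibo" → "hoqbjiexxxhlwu".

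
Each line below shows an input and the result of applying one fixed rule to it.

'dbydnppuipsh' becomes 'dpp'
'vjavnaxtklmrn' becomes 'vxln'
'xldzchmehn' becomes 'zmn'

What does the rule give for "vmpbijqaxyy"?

Looking at the pairs, the operation is to delete the first 3 characters, then keep one character in every 3, starting at position 1 (positions 1st, 4th, 7th, ...).
Working it through for "vmpbijqaxyy": intermediate "bijqaxyy", final "bqy".

bqy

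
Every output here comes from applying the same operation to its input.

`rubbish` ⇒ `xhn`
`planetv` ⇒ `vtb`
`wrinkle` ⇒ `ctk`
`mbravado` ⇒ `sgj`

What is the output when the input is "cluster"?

The rule is to shift every letter 6 places forward in the alphabet (wrapping around), then keep one character in every 3, starting at position 1 (positions 1st, 4th, 7th, ...).
Starting from "cluster": after the first operation, "irayzkx"; after the second, "iyx".
(Check on "planetv": → "vrgtkzb" → "vtb" ✓)

iyx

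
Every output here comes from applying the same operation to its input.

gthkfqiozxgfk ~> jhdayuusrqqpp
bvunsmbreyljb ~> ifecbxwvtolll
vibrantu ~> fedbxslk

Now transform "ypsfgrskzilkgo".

The transformation: sort the characters into reverse alphabetical order, then shift every letter 10 places forward in the alphabet (wrapping around).
For "ypsfgrskzilkgo", step one produces "zyssrpolkkiggf"; step two turns that into "jiccbzyvuusqqp".

jiccbzyvuusqqp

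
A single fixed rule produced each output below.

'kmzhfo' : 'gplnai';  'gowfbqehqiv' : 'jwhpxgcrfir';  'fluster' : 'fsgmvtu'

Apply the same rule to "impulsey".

fzjnqvmt

Rule — move the last 2 characters to the front (rotate right by 2), then shift every letter 1 place forward in the alphabet (wrapping around).
For "impulsey", step one produces "eyimpuls"; step two turns that into "fzjnqvmt".
(Check on "fluster": → "erflust" → "fsgmvtu" ✓)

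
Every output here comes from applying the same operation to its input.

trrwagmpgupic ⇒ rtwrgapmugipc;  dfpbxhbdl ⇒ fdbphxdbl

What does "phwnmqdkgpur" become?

Looking at the pairs, the operation is to swap each adjacent pair of characters (1↔2, 3↔4, ...).
Doing the same to "phwnmqdkgpur": "hpnwqmkdpgru".

hpnwqmkdpgru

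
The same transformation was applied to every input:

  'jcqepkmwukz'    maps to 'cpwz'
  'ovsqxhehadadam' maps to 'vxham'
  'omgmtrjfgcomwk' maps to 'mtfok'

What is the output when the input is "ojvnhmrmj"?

jhm

The pattern: keep one character in every 3, starting at position 2 (positions 2nd, 5th, 8th, ...).
For "ojvnhmrmj" the result is "jhm".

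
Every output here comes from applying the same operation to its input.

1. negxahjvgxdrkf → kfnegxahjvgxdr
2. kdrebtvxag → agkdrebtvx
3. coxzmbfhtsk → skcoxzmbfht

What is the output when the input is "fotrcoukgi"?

gifotrcouk

In each case the input is transformed by: move the last 2 characters to the front (rotate right by 2).
So "fotrcoukgi" becomes "gifotrcouk".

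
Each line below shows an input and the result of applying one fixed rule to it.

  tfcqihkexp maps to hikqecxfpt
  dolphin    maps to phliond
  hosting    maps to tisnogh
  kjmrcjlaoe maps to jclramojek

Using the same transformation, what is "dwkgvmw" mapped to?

gvkmwwd

Rule — take characters alternately from the front and the back (1st, last, 2nd, 2nd-last, ...), then reverse the string.
Working it through for "dwkgvmw": intermediate "dwwmkvg", final "gvkmwwd".
(Check on "tfcqihkexp": → "tpfxceqkih" → "hikqecxfpt" ✓)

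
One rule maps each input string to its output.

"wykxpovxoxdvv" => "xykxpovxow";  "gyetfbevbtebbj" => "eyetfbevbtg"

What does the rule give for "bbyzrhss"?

The rule is to delete the last 3 characters, then swap the first and last characters.
On "bbyzrhss": the first step gives "bbyzr", and the second then gives "rbyzb".
(Check on "gyetfbevbtebbj": → "gyetfbevbte" → "eyetfbevbtg" ✓)

rbyzb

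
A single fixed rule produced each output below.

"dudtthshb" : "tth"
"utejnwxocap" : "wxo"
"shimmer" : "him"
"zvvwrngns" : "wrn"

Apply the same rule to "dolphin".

olp

The pattern: move the last 3 characters to the front (rotate right by 3), then keep only the last 3 characters.
Working it through for "dolphin": intermediate "hindolp", final "olp".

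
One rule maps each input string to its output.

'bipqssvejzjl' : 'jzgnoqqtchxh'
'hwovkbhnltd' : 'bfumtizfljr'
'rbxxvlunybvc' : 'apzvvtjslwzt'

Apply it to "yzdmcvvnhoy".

Each output is the input with this applied: move the last character to the front, then shift every letter 2 places backward in the alphabet (wrapping around).
Starting from "yzdmcvvnhoy": after the first operation, "yyzdmcvvnho"; after the second, "wwxbkattlfm".

wwxbkattlfm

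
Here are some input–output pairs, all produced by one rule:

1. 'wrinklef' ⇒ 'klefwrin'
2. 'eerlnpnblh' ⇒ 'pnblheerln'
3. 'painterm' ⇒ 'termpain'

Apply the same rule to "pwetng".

In each case the input is transformed by: swap the front and back halves of the string.
For "pwetng" the result is "tngpwe".

tngpwe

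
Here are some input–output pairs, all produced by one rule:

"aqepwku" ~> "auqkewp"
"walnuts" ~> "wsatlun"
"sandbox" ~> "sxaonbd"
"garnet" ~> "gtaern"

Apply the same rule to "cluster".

crleuts

Each output is the input with this applied: take characters alternately from the front and the back (1st, last, 2nd, 2nd-last, ...).
So "cluster" becomes "crleuts".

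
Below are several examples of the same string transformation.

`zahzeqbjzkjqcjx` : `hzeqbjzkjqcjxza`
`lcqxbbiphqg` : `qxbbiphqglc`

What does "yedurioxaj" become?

durioxajye

Each output is the input with this applied: move the first 2 characters to the end (rotate left by 2).
On "yedurioxaj" that produces "durioxajye".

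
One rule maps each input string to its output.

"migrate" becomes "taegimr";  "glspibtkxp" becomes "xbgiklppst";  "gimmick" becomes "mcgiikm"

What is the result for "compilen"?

What's happening: sort the characters into alphabetical order, then move the last character to the front.
Starting from "compilen": after the first operation, "ceilmnop"; after the second, "pceilmno".

pceilmno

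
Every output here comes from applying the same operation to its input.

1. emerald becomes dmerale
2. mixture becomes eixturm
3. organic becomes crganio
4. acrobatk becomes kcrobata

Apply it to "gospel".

Looking at the pairs, the operation is to swap the first and last characters.
Applying that to "gospel" gives "lospeg".

lospeg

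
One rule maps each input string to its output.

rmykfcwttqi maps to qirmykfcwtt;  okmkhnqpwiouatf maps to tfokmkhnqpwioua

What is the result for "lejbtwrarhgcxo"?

xolejbtwrarhgc

The pattern: move the last 2 characters to the front (rotate right by 2).
Doing the same to "lejbtwrarhgcxo": "xolejbtwrarhgc".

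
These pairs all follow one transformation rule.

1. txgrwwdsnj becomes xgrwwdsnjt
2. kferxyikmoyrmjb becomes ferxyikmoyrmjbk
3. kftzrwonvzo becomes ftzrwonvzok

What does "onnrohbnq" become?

Each output is the input with this applied: move the first character to the end.
Doing the same to "onnrohbnq": "nnrohbnqo".

nnrohbnqo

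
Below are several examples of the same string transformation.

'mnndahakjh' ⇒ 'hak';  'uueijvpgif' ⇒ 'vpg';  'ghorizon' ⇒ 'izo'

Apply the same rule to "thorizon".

izo

Each output is the input with this applied: swap the front and back halves of the string, then keep only the first 3 characters.
For "thorizon", step one produces "izonthor"; step two turns that into "izo".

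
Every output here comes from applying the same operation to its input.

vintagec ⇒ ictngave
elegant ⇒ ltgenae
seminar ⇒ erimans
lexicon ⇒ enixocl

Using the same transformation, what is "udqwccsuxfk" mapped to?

dkwqccusfxu

The rule is to swap the first and last characters, then swap each adjacent pair of characters (1↔2, 3↔4, ...).
For "udqwccsuxfk" the result is "dkwqccusfxu".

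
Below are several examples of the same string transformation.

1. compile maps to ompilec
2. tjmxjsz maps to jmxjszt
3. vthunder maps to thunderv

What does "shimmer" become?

himmers

The rule is to move the first character to the end.
For "shimmer" the result is "himmers".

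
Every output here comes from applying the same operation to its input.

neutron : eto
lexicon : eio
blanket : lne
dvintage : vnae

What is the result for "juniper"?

uie

In each case the input is transformed by: keep every other character starting from the second (positions 2nd, 4th, 6th, ...).
On "juniper" that produces "uie".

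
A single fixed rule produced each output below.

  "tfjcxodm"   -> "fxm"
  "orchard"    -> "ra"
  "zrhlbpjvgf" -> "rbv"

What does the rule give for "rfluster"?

The transformation: keep one character in every 3, starting at position 2 (positions 2nd, 5th, 8th, ...).
"rfluster" → "fsr".

fsr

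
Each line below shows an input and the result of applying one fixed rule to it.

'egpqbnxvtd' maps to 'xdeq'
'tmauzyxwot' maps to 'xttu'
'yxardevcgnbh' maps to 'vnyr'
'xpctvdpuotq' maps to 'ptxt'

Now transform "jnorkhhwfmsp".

hmjr

Looking at the pairs, the operation is to keep one character in every 3, starting at position 1 (positions 1st, 4th, 7th, ...), then swap the front and back halves of the string.
"jnorkhhwfmsp" → "jrhm" → "hmjr".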